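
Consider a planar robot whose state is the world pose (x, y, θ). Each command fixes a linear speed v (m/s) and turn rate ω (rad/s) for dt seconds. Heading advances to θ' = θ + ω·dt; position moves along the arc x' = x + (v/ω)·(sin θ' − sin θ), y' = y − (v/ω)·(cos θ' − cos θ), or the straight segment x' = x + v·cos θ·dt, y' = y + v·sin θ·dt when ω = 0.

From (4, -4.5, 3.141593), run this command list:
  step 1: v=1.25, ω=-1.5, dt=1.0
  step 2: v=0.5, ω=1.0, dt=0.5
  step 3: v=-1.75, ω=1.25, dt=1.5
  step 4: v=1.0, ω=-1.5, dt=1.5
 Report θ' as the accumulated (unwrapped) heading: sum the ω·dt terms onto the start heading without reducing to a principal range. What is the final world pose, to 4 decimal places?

step 1: θ'=1.6416 (R=-0.8333) → pose (3.1688, -3.7256, 1.6416)
step 2: θ'=2.1416 (R=0.5000) → pose (3.0907, -3.4908, 2.1416)
step 3: θ'=4.0166 (R=-1.4000) → pose (5.3434, -3.6318, 4.0166)
step 4: θ'=1.7666 (R=-0.6667) → pose (4.1777, -3.3342, 1.7666)

(4.1777, -3.3342, 1.7666)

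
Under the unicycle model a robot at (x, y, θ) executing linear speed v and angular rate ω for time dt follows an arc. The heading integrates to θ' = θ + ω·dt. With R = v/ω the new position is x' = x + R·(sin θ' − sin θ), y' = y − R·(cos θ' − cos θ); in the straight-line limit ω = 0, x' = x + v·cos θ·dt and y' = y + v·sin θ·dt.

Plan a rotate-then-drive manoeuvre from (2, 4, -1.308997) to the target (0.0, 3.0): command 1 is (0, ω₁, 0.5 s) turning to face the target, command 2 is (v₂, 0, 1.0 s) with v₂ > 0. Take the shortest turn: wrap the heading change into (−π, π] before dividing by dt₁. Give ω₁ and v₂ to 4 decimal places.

ω₁ = -2.7379, v₂ = 2.2361

heading to target = atan2(3−4, 0−2) = -2.6779
Δθ = wrap(-2.6779 − -1.3090) = -1.3689; ω₁ = Δθ/dt₁ = -2.7379
distance = √((0−2)² + (3−4)²) = 2.2361; v₂ = distance/dt₂ = 2.2361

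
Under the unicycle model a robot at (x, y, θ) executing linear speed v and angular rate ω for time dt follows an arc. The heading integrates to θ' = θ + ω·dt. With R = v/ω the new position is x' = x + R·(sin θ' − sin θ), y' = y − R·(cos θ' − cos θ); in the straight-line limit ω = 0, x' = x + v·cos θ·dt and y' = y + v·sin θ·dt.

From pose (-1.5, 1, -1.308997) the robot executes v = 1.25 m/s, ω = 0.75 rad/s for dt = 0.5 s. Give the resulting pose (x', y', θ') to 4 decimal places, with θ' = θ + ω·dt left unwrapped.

θ' = -1.3090 + 0.75·0.5 = -0.9340
R = v/ω = 1.25/0.75 = 1.6667
x' = -1.5 + 1.6667·(sin -0.9340 − sin -1.3090) = -1.2301
y' = 1 − 1.6667·(cos -0.9340 − cos -1.3090) = 0.4403

(-1.2301, 0.4403, -0.9340)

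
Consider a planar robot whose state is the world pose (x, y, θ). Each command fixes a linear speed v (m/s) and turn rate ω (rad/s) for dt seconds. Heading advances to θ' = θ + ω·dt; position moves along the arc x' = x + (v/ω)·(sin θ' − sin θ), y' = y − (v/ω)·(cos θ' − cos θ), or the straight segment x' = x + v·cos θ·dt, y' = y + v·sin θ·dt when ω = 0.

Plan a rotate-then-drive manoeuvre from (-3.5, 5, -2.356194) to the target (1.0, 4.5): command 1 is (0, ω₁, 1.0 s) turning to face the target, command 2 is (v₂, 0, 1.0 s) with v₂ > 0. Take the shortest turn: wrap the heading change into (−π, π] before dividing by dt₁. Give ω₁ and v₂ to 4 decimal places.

ω₁ = 2.2455, v₂ = 4.5277

heading to target = atan2(4.5−5, 1−-3.5) = -0.1107
Δθ = wrap(-0.1107 − -2.3562) = 2.2455; ω₁ = Δθ/dt₁ = 2.2455
distance = √((1−-3.5)² + (4.5−5)²) = 4.5277; v₂ = distance/dt₂ = 4.5277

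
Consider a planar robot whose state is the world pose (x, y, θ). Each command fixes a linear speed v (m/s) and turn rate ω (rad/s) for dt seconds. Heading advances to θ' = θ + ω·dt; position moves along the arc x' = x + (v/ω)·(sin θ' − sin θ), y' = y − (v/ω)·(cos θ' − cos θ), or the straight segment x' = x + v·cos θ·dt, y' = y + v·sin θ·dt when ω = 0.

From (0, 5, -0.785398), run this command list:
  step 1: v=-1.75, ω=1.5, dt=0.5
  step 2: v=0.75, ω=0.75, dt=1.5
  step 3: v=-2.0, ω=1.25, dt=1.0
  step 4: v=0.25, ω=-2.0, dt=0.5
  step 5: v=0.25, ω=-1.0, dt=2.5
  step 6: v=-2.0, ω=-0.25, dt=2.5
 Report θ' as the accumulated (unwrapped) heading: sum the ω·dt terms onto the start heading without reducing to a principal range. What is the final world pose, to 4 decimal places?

step 1: θ'=-0.0354 (R=-1.1667) → pose (-0.7837, 5.3410, -0.0354)
step 2: θ'=1.0896 (R=1.0000) → pose (0.1382, 5.8775, 1.0896)
step 3: θ'=2.3396 (R=-1.6000) → pose (0.4065, 4.0245, 2.3396)
step 4: θ'=1.3396 (R=-0.1250) → pose (0.3747, 4.1401, 1.3396)
step 5: θ'=-1.1604 (R=-0.2500) → pose (0.8472, 4.1825, -1.1604)
step 6: θ'=-1.7854 (R=8.0000) → pose (0.3664, 9.0780, -1.7854)

(0.3664, 9.0780, -1.7854)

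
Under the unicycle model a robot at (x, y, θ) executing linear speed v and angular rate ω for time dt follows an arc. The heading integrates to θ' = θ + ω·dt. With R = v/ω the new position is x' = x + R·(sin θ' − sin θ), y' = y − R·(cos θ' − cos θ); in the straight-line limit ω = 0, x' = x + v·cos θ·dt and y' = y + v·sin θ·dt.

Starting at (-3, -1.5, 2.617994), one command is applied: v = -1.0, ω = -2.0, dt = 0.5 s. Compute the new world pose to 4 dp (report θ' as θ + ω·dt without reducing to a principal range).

(-2.7506, -1.9094, 1.6180)

θ' = 2.6180 + -2.0·0.5 = 1.6180
R = v/ω = -1.0/-2.0 = 0.5000
x' = -3 + 0.5000·(sin 1.6180 − sin 2.6180) = -2.7506
y' = -1.5 − 0.5000·(cos 1.6180 − cos 2.6180) = -1.9094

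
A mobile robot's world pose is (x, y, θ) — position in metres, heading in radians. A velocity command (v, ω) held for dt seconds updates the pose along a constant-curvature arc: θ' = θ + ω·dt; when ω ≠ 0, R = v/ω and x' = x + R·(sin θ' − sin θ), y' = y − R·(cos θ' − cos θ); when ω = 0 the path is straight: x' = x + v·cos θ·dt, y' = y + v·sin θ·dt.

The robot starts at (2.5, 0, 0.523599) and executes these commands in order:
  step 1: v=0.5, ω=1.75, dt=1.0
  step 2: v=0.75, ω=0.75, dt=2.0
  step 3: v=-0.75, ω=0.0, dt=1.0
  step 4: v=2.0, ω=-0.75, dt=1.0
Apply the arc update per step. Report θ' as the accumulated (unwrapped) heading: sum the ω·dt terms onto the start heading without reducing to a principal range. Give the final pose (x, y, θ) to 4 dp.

(-0.0628, 0.5391, 3.0236)

step 1: θ'=2.2736 (R=0.2857) → pose (2.5752, 0.4321, 2.2736)
step 2: θ'=3.7736 (R=1.0000) → pose (1.2214, 0.5926, 3.7736)
step 3: θ'=3.7736 (straight) → pose (1.8265, 1.0357, 3.7736)
step 4: θ'=3.0236 (R=-2.6667) → pose (-0.0628, 0.5391, 3.0236)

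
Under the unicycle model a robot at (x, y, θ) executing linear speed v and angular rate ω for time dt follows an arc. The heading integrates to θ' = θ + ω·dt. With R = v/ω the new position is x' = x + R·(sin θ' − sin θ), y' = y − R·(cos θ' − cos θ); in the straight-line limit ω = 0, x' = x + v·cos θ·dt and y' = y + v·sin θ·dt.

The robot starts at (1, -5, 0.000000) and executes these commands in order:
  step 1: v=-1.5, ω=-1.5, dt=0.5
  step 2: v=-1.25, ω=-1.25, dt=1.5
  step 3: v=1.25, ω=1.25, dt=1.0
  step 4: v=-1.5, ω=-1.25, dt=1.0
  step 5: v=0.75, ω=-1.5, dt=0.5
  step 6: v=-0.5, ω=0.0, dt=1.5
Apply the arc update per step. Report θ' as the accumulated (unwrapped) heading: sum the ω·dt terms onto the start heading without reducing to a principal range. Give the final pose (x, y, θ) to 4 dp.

(0.9705, -3.1428, -3.3750)

step 1: θ'=-0.7500 (R=1.0000) → pose (0.3184, -4.7317, -0.7500)
step 2: θ'=-2.6250 (R=1.0000) → pose (0.5061, -3.1305, -2.6250)
step 3: θ'=-1.3750 (R=1.0000) → pose (0.0191, -4.1945, -1.3750)
step 4: θ'=-2.6250 (R=1.2000) → pose (0.6035, -2.9177, -2.6250)
step 5: θ'=-3.3750 (R=-0.5000) → pose (0.2409, -2.9694, -3.3750)
step 6: θ'=-3.3750 (straight) → pose (0.9705, -3.1428, -3.3750)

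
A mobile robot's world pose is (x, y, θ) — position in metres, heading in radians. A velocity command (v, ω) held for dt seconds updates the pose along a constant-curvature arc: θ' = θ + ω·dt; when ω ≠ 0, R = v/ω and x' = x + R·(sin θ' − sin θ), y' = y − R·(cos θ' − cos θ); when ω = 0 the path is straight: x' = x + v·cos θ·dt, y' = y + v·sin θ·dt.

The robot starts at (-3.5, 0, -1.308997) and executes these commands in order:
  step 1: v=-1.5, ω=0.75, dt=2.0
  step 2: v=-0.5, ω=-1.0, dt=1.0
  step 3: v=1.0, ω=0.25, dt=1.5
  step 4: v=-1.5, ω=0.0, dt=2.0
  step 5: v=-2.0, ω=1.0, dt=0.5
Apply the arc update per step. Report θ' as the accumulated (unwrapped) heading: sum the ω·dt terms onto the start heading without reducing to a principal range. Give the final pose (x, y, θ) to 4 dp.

(-8.7507, 2.1661, 0.0660)

step 1: θ'=0.1910 (R=-2.0000) → pose (-5.8115, 1.4460, 0.1910)
step 2: θ'=-0.8090 (R=0.5000) → pose (-6.2683, 1.5918, -0.8090)
step 3: θ'=-0.4340 (R=4.0000) → pose (-5.0559, 0.7235, -0.4340)
step 4: θ'=-0.4340 (straight) → pose (-7.7778, 1.9850, -0.4340)
step 5: θ'=0.0660 (R=-2.0000) → pose (-8.7507, 2.1661, 0.0660)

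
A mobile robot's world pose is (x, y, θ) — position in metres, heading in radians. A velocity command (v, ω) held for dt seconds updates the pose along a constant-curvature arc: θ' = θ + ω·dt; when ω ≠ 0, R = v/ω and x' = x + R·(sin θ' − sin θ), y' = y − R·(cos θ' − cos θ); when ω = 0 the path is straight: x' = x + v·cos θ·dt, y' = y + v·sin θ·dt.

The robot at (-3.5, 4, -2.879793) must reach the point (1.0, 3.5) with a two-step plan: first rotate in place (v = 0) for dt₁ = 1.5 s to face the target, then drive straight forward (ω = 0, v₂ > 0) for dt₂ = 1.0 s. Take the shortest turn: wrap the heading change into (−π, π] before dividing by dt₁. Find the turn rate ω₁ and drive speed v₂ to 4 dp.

ω₁ = 1.8461, v₂ = 4.5277

heading to target = atan2(3.5−4, 1−-3.5) = -0.1107
Δθ = wrap(-0.1107 − -2.8798) = 2.7691; ω₁ = Δθ/dt₁ = 1.8461
distance = √((1−-3.5)² + (3.5−4)²) = 4.5277; v₂ = distance/dt₂ = 4.5277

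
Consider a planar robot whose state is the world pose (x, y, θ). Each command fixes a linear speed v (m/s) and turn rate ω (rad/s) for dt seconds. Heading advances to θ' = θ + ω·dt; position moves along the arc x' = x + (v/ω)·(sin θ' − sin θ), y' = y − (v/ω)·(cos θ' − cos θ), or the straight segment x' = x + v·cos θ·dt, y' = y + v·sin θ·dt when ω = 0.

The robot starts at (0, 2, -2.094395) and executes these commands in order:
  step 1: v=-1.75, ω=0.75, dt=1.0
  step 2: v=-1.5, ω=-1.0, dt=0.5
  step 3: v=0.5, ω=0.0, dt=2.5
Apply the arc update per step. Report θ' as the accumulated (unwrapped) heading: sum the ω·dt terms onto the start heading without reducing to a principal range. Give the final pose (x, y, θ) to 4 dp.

step 1: θ'=-1.3444 (R=-2.3333) → pose (0.2531, 3.6904, -1.3444)
step 2: θ'=-1.8444 (R=1.5000) → pose (0.2706, 4.4324, -1.8444)
step 3: θ'=-1.8444 (straight) → pose (-0.0672, 3.2289, -1.8444)

(-0.0672, 3.2289, -1.8444)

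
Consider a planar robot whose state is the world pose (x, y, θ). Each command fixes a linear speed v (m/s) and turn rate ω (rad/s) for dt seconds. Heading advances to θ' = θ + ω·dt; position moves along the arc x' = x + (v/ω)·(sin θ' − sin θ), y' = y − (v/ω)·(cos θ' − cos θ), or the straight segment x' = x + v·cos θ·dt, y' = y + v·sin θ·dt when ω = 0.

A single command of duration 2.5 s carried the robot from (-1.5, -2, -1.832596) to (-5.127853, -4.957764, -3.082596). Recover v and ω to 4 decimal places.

v = 2.0000, ω = -0.5000

Δθ = -3.082596 − -1.832596 = -1.250000
ω = Δθ/dt = -1.250000/2.5 = -0.5000
R = Δx/(sin θ' − sin θ) = -4.0000
v = R·ω = -4.0000·-0.5000 = 2.0000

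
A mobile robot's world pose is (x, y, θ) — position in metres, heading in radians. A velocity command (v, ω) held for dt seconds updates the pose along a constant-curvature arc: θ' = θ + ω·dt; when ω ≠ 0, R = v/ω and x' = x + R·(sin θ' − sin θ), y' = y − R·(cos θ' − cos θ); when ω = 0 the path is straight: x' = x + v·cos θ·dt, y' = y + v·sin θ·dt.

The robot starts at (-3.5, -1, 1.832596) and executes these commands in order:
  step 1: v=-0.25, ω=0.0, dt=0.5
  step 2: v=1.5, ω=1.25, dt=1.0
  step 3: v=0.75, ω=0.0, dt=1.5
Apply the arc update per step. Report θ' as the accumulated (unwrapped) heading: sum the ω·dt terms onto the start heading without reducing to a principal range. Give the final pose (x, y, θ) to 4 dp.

(-5.6790, -0.1671, 3.0826)

step 1: θ'=1.8326 (straight) → pose (-3.4676, -1.1207, 1.8326)
step 2: θ'=3.0826 (R=1.2000) → pose (-4.5560, -0.2334, 3.0826)
step 3: θ'=3.0826 (straight) → pose (-5.6790, -0.1671, 3.0826)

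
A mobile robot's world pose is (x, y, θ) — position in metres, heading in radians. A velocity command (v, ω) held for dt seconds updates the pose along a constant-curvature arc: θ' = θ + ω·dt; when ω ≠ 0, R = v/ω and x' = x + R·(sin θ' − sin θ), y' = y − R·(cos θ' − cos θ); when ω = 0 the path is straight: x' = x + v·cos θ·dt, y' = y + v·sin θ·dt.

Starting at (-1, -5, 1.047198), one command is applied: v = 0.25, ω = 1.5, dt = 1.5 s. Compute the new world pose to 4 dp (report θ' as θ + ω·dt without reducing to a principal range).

(-1.1702, -4.7520, 3.2972)

θ' = 1.0472 + 1.5·1.5 = 3.2972
R = v/ω = 0.25/1.5 = 0.1667
x' = -1 + 0.1667·(sin 3.2972 − sin 1.0472) = -1.1702
y' = -5 − 0.1667·(cos 3.2972 − cos 1.0472) = -4.7520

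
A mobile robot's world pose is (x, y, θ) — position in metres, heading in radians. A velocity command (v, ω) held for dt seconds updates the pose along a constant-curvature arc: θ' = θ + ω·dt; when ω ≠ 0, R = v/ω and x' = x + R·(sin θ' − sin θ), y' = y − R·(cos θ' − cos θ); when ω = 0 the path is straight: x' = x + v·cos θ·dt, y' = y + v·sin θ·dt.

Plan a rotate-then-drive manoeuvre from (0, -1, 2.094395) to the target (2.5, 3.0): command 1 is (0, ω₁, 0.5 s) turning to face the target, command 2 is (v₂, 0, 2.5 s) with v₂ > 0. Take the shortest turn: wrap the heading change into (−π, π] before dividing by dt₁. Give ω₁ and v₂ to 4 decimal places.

heading to target = atan2(3−-1, 2.5−0) = 1.0122
Δθ = wrap(1.0122 − 2.0944) = -1.0822; ω₁ = Δθ/dt₁ = -2.1644
distance = √((2.5−0)² + (3−-1)²) = 4.7170; v₂ = distance/dt₂ = 1.8868

ω₁ = -2.1644, v₂ = 1.8868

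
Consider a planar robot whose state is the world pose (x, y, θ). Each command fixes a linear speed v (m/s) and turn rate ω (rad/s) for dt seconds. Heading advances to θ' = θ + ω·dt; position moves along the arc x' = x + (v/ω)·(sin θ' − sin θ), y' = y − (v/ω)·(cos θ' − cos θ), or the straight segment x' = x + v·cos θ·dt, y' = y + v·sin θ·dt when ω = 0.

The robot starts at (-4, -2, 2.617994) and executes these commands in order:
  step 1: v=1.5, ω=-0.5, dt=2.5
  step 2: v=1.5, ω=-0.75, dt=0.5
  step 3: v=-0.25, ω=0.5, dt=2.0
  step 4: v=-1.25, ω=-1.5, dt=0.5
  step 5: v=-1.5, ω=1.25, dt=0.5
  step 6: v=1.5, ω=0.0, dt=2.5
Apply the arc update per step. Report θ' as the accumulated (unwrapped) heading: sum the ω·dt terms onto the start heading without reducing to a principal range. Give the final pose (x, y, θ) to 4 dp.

(-6.2727, 3.6519, 1.8680)

step 1: θ'=1.3680 (R=-3.0000) → pose (-5.4385, 1.2023, 1.3680)
step 2: θ'=0.9930 (R=-2.0000) → pose (-5.1548, 1.8919, 0.9930)
step 3: θ'=1.9930 (R=-0.5000) → pose (-5.1921, 1.4139, 1.9930)
step 4: θ'=1.2430 (R=0.8333) → pose (-5.1633, 0.8041, 1.2430)
step 5: θ'=1.8680 (R=-1.2000) → pose (-5.1746, 0.0663, 1.8680)
step 6: θ'=1.8680 (straight) → pose (-6.2727, 3.6519, 1.8680)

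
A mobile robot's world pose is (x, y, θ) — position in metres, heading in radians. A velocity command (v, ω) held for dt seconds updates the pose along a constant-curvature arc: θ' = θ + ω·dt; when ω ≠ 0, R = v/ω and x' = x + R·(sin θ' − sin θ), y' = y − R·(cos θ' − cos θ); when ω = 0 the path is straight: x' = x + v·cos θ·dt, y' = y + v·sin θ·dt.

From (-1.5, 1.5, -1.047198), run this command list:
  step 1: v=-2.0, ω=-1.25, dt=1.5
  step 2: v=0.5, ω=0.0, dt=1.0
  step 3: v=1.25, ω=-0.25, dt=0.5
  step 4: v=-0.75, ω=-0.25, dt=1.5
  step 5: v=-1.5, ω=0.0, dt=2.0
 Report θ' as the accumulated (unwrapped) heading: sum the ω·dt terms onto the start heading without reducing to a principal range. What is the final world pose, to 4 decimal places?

(2.4287, 2.7204, -3.4222)

step 1: θ'=-2.9222 (R=1.6000) → pose (-0.4626, 3.8616, -2.9222)
step 2: θ'=-2.9222 (straight) → pose (-0.9506, 3.7528, -2.9222)
step 3: θ'=-3.0472 (R=-5.0000) → pose (-1.5675, 3.6552, -3.0472)
step 4: θ'=-3.4222 (R=3.0000) → pose (-0.4539, 3.5513, -3.4222)
step 5: θ'=-3.4222 (straight) → pose (2.4287, 2.7204, -3.4222)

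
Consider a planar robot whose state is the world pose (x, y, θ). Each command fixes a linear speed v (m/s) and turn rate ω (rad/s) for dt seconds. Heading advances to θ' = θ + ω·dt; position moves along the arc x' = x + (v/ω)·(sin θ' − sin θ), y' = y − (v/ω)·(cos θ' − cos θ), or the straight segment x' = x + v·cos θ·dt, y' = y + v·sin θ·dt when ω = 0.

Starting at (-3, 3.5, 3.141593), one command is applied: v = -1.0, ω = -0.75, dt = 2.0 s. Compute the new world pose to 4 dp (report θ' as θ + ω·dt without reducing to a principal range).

θ' = 3.1416 + -0.75·2.0 = 1.6416
R = v/ω = -1.0/-0.75 = 1.3333
x' = -3 + 1.3333·(sin 1.6416 − sin 3.1416) = -1.6700
y' = 3.5 − 1.3333·(cos 1.6416 − cos 3.1416) = 2.2610

(-1.6700, 2.2610, 1.6416)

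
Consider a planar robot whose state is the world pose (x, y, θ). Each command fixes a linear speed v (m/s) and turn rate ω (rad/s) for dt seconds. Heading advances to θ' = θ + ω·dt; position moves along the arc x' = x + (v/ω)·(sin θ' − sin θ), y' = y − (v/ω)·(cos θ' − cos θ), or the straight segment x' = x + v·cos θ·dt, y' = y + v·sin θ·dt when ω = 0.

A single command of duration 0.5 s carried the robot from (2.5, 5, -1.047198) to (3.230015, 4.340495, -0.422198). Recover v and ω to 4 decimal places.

Δθ = -0.422198 − -1.047198 = 0.625000
ω = Δθ/dt = 0.625000/0.5 = 1.2500
R = Δx/(sin θ' − sin θ) = 1.6000
v = R·ω = 1.6000·1.2500 = 2.0000

v = 2.0000, ω = 1.2500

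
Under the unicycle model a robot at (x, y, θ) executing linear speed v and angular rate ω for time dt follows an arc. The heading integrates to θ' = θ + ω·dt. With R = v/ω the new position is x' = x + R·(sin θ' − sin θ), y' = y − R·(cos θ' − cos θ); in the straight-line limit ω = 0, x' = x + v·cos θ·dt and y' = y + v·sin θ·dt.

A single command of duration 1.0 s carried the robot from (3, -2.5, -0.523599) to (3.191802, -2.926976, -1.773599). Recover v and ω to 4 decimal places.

v = 0.5000, ω = -1.2500

Δθ = -1.773599 − -0.523599 = -1.250000
ω = Δθ/dt = -1.250000/1.0 = -1.2500
R = −Δy/(cos θ' − cos θ) = -0.4000
v = R·ω = -0.4000·-1.2500 = 0.5000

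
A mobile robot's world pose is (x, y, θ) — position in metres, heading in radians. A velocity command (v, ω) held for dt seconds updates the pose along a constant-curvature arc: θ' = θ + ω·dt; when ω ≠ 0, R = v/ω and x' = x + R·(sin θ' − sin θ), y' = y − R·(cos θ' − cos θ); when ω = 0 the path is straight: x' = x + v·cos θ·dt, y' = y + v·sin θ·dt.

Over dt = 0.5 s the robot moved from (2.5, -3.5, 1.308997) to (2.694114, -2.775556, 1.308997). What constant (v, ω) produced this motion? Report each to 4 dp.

v = 1.5000, ω = 0.0000

Δθ = 1.308997 − 1.308997 = 0.000000
ω = Δθ/dt = 0.000000/0.5 = 0.0000
ω = 0 → v = (Δx·cos θ + Δy·sin θ)/dt = 1.5000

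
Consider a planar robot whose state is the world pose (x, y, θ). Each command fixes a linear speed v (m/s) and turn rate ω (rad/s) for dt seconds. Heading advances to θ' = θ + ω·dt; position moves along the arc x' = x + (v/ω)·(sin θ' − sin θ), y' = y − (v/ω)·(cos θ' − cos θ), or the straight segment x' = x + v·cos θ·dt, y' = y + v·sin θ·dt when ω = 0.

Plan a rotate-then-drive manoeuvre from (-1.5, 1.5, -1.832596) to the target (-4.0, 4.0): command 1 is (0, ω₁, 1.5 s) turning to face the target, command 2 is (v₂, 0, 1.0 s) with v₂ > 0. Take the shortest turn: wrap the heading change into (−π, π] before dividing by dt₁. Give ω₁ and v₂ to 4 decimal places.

heading to target = atan2(4−1.5, -4−-1.5) = 2.3562
Δθ = wrap(2.3562 − -1.8326) = -2.0944; ω₁ = Δθ/dt₁ = -1.3963
distance = √((-4−-1.5)² + (4−1.5)²) = 3.5355; v₂ = distance/dt₂ = 3.5355

ω₁ = -1.3963, v₂ = 3.5355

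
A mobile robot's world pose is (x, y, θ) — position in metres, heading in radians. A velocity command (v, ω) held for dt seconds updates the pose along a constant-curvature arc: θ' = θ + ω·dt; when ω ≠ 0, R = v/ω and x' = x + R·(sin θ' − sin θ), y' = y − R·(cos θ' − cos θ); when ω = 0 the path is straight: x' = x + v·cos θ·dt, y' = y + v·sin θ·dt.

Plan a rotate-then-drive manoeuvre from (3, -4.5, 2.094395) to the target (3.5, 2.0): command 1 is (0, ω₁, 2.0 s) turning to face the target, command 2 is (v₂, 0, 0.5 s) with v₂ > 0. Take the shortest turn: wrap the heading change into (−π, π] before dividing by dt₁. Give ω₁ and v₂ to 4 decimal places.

ω₁ = -0.3002, v₂ = 13.0384

heading to target = atan2(2−-4.5, 3.5−3) = 1.4940
Δθ = wrap(1.4940 − 2.0944) = -0.6004; ω₁ = Δθ/dt₁ = -0.3002
distance = √((3.5−3)² + (2−-4.5)²) = 6.5192; v₂ = distance/dt₂ = 13.0384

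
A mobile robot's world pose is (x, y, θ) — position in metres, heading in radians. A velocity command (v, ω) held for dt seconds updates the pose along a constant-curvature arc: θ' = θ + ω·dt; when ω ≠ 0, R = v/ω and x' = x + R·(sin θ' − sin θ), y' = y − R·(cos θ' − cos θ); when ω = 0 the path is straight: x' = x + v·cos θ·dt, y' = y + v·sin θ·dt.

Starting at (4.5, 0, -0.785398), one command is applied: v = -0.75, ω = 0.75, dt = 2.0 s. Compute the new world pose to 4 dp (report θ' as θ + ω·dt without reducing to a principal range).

(3.1376, 0.0482, 0.7146)

θ' = -0.7854 + 0.75·2.0 = 0.7146
R = v/ω = -0.75/0.75 = -1.0000
x' = 4.5 + -1.0000·(sin 0.7146 − sin -0.7854) = 3.1376
y' = 0 − -1.0000·(cos 0.7146 − cos -0.7854) = 0.0482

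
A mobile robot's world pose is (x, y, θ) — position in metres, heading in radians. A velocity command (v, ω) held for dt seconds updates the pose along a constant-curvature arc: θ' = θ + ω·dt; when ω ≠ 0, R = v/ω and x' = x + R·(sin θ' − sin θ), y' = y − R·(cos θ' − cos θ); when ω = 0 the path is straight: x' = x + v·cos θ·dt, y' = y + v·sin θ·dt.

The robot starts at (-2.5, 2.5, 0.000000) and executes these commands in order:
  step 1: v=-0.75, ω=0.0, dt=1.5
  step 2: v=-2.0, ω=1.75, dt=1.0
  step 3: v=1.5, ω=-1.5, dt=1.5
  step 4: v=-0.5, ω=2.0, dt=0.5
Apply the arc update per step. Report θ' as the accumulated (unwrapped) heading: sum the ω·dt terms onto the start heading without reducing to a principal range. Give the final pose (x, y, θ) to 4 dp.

(-3.5259, 2.2093, 0.5000)

step 1: θ'=0.0000 (straight) → pose (-3.6250, 2.5000, 0.0000)
step 2: θ'=1.7500 (R=-1.1429) → pose (-4.7496, 1.1534, 1.7500)
step 3: θ'=-0.5000 (R=-1.0000) → pose (-3.2861, 2.2093, -0.5000)
step 4: θ'=0.5000 (R=-0.2500) → pose (-3.5259, 2.2093, 0.5000)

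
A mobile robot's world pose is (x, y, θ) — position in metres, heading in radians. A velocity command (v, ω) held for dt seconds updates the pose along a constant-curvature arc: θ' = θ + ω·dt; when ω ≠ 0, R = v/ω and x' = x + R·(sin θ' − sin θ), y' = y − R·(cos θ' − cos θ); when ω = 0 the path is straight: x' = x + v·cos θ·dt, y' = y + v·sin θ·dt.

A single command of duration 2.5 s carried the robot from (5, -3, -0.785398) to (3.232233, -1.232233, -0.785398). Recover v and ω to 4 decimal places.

Δθ = -0.785398 − -0.785398 = 0.000000
ω = Δθ/dt = 0.000000/2.5 = 0.0000
ω = 0 → v = (Δx·cos θ + Δy·sin θ)/dt = -1.0000

v = -1.0000, ω = 0.0000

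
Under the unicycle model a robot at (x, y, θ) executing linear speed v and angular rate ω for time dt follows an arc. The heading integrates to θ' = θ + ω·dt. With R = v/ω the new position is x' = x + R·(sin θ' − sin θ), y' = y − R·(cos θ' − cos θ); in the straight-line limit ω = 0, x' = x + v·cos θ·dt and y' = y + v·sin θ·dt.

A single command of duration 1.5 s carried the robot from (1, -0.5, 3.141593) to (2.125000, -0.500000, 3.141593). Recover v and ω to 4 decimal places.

Δθ = 3.141593 − 3.141593 = 0.000000
ω = Δθ/dt = 0.000000/1.5 = 0.0000
ω = 0 → v = (Δx·cos θ + Δy·sin θ)/dt = -0.7500

v = -0.7500, ω = 0.0000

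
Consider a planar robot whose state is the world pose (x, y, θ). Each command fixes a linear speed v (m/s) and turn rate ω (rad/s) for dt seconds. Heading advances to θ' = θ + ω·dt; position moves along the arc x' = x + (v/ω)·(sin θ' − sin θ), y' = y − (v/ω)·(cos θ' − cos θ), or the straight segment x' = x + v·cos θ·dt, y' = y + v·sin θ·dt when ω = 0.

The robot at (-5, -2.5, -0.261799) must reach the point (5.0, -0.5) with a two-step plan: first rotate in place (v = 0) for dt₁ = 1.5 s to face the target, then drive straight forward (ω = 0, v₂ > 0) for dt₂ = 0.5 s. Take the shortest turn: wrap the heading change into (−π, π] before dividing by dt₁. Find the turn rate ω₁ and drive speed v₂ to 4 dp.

heading to target = atan2(-0.5−-2.5, 5−-5) = 0.1974
Δθ = wrap(0.1974 − -0.2618) = 0.4592; ω₁ = Δθ/dt₁ = 0.3061
distance = √((5−-5)² + (-0.5−-2.5)²) = 10.1980; v₂ = distance/dt₂ = 20.3961

ω₁ = 0.3061, v₂ = 20.3961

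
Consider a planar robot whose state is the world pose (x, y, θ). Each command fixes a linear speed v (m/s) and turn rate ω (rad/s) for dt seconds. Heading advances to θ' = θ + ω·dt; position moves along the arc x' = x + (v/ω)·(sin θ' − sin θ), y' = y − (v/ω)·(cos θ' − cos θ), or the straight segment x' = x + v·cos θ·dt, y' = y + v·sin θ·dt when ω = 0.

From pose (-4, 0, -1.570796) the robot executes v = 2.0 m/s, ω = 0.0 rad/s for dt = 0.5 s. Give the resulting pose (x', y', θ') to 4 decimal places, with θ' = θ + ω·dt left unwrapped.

(-4.0000, -1.0000, -1.5708)

θ' = -1.5708 + 0.0·0.5 = -1.5708
ω = 0 → straight: x' = -4 + 2.0·cos(-1.5708)·0.5 = -4.0000
y' = 0 + 2.0·sin(-1.5708)·0.5 = -1.0000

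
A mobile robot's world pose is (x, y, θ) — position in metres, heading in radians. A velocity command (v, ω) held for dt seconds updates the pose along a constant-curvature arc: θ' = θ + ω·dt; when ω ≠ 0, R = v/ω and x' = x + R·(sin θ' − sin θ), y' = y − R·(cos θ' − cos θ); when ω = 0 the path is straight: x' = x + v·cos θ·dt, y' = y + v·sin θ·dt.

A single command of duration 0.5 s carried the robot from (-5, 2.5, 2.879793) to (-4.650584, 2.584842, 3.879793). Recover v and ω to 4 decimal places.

v = -0.7500, ω = 2.0000

Δθ = 3.879793 − 2.879793 = 1.000000
ω = Δθ/dt = 1.000000/0.5 = 2.0000
R = Δx/(sin θ' − sin θ) = -0.3750
v = R·ω = -0.3750·2.0000 = -0.7500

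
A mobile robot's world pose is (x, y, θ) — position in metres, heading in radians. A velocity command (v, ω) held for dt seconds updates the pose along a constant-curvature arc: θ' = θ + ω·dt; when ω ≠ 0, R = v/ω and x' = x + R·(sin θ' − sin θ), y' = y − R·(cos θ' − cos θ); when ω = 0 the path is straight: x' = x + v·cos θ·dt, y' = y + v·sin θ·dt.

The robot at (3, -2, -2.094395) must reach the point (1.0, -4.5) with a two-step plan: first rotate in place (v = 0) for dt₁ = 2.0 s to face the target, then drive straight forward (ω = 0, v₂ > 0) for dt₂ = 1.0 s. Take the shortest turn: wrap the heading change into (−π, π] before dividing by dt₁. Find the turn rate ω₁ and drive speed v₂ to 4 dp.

heading to target = atan2(-4.5−-2, 1−3) = -2.2455
Δθ = wrap(-2.2455 − -2.0944) = -0.1511; ω₁ = Δθ/dt₁ = -0.0756
distance = √((1−3)² + (-4.5−-2)²) = 3.2016; v₂ = distance/dt₂ = 3.2016

ω₁ = -0.0756, v₂ = 3.2016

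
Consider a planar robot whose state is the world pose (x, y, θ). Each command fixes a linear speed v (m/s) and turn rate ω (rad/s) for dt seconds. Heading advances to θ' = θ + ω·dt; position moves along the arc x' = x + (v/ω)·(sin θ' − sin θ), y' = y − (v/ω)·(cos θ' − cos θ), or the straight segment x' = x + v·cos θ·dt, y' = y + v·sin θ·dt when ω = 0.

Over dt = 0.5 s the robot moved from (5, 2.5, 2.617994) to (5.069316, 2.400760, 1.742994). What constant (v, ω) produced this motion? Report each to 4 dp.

Δθ = 1.742994 − 2.617994 = -0.875000
ω = Δθ/dt = -0.875000/0.5 = -1.7500
R = −Δy/(cos θ' − cos θ) = 0.1429
v = R·ω = 0.1429·-1.7500 = -0.2500

v = -0.2500, ω = -1.7500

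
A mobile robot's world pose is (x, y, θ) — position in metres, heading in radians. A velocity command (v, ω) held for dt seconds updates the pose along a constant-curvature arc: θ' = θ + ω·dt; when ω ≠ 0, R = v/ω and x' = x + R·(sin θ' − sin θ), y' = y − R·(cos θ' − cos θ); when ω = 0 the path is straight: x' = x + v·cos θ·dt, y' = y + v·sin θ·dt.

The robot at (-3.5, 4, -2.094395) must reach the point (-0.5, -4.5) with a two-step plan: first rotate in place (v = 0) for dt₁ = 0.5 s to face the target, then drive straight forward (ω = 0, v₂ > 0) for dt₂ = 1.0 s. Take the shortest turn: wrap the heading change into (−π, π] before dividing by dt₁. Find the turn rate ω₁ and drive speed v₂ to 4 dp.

heading to target = atan2(-4.5−4, -0.5−-3.5) = -1.2315
Δθ = wrap(-1.2315 − -2.0944) = 0.8629; ω₁ = Δθ/dt₁ = 1.7258
distance = √((-0.5−-3.5)² + (-4.5−4)²) = 9.0139; v₂ = distance/dt₂ = 9.0139

ω₁ = 1.7258, v₂ = 9.0139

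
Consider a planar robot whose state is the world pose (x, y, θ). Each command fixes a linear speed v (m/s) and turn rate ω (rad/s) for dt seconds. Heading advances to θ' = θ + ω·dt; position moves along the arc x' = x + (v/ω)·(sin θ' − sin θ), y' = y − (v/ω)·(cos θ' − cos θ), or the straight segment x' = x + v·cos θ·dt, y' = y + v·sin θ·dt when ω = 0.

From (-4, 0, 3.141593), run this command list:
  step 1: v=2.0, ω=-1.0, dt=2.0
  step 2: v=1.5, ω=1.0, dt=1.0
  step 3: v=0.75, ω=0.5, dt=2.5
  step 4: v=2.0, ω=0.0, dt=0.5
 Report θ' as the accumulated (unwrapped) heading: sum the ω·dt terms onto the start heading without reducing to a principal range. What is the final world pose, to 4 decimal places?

(-8.5226, 4.6625, 3.3916)

step 1: θ'=1.1416 (R=-2.0000) → pose (-5.8186, 2.8323, 1.1416)
step 2: θ'=2.1416 (R=1.5000) → pose (-5.9203, 4.2670, 2.1416)
step 3: θ'=3.3916 (R=1.5000) → pose (-7.5536, 4.9099, 3.3916)
step 4: θ'=3.3916 (straight) → pose (-8.5226, 4.6625, 3.3916)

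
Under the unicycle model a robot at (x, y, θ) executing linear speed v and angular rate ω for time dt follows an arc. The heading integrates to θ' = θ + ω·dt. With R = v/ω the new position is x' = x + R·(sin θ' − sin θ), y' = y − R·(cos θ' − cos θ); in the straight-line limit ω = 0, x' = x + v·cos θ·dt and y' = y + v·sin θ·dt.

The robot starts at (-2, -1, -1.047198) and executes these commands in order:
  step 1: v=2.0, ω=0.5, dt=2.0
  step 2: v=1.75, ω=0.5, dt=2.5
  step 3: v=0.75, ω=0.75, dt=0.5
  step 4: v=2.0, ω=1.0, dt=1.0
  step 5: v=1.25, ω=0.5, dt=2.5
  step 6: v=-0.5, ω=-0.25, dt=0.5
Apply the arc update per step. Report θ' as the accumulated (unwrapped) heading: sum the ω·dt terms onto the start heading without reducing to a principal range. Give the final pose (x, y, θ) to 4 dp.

(1.1247, 1.2516, 3.7028)

step 1: θ'=-0.0472 (R=4.0000) → pose (1.2754, -2.9955, -0.0472)
step 2: θ'=1.2028 (R=3.5000) → pose (4.7062, -0.7586, 1.2028)
step 3: θ'=1.5778 (R=1.0000) → pose (4.7731, -0.3918, 1.5778)
step 4: θ'=2.5778 (R=2.0000) → pose (3.8420, 1.2847, 2.5778)
step 5: θ'=3.8278 (R=2.5000) → pose (0.9219, 1.1057, 3.8278)
step 6: θ'=3.7028 (R=2.0000) → pose (1.1247, 1.2516, 3.7028)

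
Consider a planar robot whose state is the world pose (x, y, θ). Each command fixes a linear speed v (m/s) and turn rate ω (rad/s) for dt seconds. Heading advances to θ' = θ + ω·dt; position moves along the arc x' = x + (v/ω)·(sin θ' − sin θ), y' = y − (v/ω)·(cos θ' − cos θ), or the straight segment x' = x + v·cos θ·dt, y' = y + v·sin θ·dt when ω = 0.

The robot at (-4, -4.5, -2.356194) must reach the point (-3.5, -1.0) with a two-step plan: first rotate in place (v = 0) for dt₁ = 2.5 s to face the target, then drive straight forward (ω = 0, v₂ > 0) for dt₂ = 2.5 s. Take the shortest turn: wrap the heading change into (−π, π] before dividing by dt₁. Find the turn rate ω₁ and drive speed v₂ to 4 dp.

ω₁ = -0.9992, v₂ = 1.4142

heading to target = atan2(-1−-4.5, -3.5−-4) = 1.4289
Δθ = wrap(1.4289 − -2.3562) = -2.4981; ω₁ = Δθ/dt₁ = -0.9992
distance = √((-3.5−-4)² + (-1−-4.5)²) = 3.5355; v₂ = distance/dt₂ = 1.4142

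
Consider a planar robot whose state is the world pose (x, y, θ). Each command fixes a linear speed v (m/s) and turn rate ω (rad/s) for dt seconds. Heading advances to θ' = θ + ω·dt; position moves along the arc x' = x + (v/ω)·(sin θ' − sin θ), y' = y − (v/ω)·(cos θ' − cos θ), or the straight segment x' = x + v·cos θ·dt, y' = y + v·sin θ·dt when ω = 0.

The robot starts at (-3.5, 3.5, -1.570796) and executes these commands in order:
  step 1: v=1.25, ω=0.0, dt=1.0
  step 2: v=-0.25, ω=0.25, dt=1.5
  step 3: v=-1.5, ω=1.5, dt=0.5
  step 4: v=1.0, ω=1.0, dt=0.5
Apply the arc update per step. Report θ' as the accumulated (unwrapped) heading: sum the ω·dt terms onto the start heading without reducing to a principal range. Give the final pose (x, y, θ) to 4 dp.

(-3.5835, 3.0560, 0.0542)

step 1: θ'=-1.5708 (straight) → pose (-3.5000, 2.2500, -1.5708)
step 2: θ'=-1.1958 (R=-1.0000) → pose (-3.5695, 2.6163, -1.1958)
step 3: θ'=-0.4458 (R=-1.0000) → pose (-4.0688, 3.1523, -0.4458)
step 4: θ'=0.0542 (R=1.0000) → pose (-3.5835, 3.0560, 0.0542)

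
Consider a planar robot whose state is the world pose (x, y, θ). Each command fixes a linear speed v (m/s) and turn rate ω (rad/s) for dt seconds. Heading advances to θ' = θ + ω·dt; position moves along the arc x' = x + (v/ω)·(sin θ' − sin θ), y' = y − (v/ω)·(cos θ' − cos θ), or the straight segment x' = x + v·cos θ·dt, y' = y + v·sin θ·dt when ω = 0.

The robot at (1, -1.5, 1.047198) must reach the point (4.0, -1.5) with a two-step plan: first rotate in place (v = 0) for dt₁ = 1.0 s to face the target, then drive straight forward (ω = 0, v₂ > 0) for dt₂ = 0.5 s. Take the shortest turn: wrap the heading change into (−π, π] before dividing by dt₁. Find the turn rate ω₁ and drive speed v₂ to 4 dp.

heading to target = atan2(-1.5−-1.5, 4−1) = 0.0000
Δθ = wrap(0.0000 − 1.0472) = -1.0472; ω₁ = Δθ/dt₁ = -1.0472
distance = √((4−1)² + (-1.5−-1.5)²) = 3.0000; v₂ = distance/dt₂ = 6.0000

ω₁ = -1.0472, v₂ = 6.0000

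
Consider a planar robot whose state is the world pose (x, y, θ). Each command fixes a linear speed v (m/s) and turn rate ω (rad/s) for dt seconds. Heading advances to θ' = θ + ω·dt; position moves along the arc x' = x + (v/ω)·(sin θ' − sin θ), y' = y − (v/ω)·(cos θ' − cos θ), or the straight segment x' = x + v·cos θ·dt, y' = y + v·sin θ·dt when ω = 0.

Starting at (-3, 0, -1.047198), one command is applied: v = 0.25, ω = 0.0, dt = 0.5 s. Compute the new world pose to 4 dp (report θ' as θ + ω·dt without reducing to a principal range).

(-2.9375, -0.1083, -1.0472)

θ' = -1.0472 + 0.0·0.5 = -1.0472
ω = 0 → straight: x' = -3 + 0.25·cos(-1.0472)·0.5 = -2.9375
y' = 0 + 0.25·sin(-1.0472)·0.5 = -0.1083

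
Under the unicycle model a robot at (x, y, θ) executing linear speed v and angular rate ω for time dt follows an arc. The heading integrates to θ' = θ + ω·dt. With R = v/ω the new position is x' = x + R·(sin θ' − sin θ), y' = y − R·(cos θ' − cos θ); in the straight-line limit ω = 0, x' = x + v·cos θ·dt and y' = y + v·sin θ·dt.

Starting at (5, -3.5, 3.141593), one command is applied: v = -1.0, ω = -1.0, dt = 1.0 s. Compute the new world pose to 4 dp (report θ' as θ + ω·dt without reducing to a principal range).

(5.8415, -3.9597, 2.1416)

θ' = 3.1416 + -1.0·1.0 = 2.1416
R = v/ω = -1.0/-1.0 = 1.0000
x' = 5 + 1.0000·(sin 2.1416 − sin 3.1416) = 5.8415
y' = -3.5 − 1.0000·(cos 2.1416 − cos 3.1416) = -3.9597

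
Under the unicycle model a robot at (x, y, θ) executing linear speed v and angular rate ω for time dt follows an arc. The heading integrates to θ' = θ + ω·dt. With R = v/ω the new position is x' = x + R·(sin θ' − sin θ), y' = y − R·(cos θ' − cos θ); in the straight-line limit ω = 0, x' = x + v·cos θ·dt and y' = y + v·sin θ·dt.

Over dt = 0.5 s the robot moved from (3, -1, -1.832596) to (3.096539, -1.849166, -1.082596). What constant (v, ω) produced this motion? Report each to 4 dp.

v = 1.7500, ω = 1.5000

Δθ = -1.082596 − -1.832596 = 0.750000
ω = Δθ/dt = 0.750000/0.5 = 1.5000
R = −Δy/(cos θ' − cos θ) = 1.1667
v = R·ω = 1.1667·1.5000 = 1.7500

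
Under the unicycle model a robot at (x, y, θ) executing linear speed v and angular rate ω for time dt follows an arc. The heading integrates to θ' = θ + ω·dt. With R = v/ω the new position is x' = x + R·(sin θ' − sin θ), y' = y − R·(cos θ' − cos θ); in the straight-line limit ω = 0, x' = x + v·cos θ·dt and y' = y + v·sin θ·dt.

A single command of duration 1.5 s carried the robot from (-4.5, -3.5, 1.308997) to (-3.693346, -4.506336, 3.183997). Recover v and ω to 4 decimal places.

Δθ = 3.183997 − 1.308997 = 1.875000
ω = Δθ/dt = 1.875000/1.5 = 1.2500
R = −Δy/(cos θ' − cos θ) = -0.8000
v = R·ω = -0.8000·1.2500 = -1.0000

v = -1.0000, ω = 1.2500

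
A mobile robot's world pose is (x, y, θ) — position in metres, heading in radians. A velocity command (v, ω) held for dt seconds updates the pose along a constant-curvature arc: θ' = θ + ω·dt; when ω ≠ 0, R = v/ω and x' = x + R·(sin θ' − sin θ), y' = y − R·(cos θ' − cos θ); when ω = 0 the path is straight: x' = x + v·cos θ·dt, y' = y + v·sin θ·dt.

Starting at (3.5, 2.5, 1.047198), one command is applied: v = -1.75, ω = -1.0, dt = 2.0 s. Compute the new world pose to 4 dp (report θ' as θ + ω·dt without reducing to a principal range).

(0.5581, 2.3610, -0.9528)

θ' = 1.0472 + -1.0·2.0 = -0.9528
R = v/ω = -1.75/-1.0 = 1.7500
x' = 3.5 + 1.7500·(sin -0.9528 − sin 1.0472) = 0.5581
y' = 2.5 − 1.7500·(cos -0.9528 − cos 1.0472) = 2.3610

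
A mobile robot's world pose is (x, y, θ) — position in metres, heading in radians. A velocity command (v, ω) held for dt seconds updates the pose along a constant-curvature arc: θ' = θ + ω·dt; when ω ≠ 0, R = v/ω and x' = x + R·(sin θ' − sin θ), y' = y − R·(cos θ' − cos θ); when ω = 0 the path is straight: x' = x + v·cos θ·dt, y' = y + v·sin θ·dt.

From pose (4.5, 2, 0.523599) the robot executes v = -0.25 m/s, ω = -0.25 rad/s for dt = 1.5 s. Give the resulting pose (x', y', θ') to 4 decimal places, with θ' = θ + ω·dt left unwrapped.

(4.1481, 1.8770, 0.1486)

θ' = 0.5236 + -0.25·1.5 = 0.1486
R = v/ω = -0.25/-0.25 = 1.0000
x' = 4.5 + 1.0000·(sin 0.1486 − sin 0.5236) = 4.1481
y' = 2 − 1.0000·(cos 0.1486 − cos 0.5236) = 1.8770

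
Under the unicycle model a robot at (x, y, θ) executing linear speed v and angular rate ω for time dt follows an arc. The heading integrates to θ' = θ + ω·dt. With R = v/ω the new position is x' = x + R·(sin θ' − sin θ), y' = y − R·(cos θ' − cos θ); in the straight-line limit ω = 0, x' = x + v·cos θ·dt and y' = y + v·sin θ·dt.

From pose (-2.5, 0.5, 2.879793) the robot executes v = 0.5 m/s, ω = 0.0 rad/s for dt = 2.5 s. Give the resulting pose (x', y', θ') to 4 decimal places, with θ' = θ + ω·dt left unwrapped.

θ' = 2.8798 + 0.0·2.5 = 2.8798
ω = 0 → straight: x' = -2.5 + 0.5·cos(2.8798)·2.5 = -3.7074
y' = 0.5 + 0.5·sin(2.8798)·2.5 = 0.8235

(-3.7074, 0.8235, 2.8798)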